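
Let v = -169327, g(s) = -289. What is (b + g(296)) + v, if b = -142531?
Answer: -312147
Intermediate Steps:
(b + g(296)) + v = (-142531 - 289) - 169327 = -142820 - 169327 = -312147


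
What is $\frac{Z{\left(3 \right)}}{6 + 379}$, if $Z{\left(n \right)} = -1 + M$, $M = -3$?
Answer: $- \frac{4}{385} \approx -0.01039$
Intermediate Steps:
$Z{\left(n \right)} = -4$ ($Z{\left(n \right)} = -1 - 3 = -4$)
$\frac{Z{\left(3 \right)}}{6 + 379} = \frac{1}{6 + 379} \left(-4\right) = \frac{1}{385} \left(-4\right) = - \frac{4}{385}$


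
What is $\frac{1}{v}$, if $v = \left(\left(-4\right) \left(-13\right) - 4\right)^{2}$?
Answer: $\frac{1}{2304} \approx 0.00043403$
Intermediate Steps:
$v = 2304$ ($v = \left(52 + \left(-7 + 3\right)\right)^{2} = \left(52 - 4\right)^{2} = 48^{2} = 2304$)
$\frac{1}{v} = \frac{1}{2304}$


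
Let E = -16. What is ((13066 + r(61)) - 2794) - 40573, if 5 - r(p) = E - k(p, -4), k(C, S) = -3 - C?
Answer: -30344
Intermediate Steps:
r(p) = 18 - p (r(p) = 5 - (-16 - (-3 - p)) = 5 - (-16 + (3 + p)) = 5 - (-13 + p) = 5 + (13 - p) = 18 - p)
((13066 + r(61)) - 2794) - 40573 = ((13066 + (18 - 1*61)) - 2794) - 40573 = ((13066 + (18 - 61)) - 2794) - 40573 = ((13066 - 43) - 2794) - 40573 = (13023 - 2794) - 40573 = 10229 - 40573 = -30344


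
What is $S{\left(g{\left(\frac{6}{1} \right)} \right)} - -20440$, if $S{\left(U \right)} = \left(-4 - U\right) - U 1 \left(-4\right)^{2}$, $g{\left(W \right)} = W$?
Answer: $20334$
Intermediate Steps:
$S{\left(U \right)} = -4 - 17 U$ ($S{\left(U \right)} = \left(-4 - U\right) - U 16 = \left(-4 - U\right) - 16 U = -4 - 17 U$)
$S{\left(g{\left(\frac{6}{1} \right)} \right)} - -20440 = \left(-4 - 17 \cdot \frac{6}{1}\right) - -20440 = \left(-4 - 17 \cdot 6 \cdot 1\right) + 20440 = \left(-4 - 102\right) + 20440 = -106 + 20440 = 20334$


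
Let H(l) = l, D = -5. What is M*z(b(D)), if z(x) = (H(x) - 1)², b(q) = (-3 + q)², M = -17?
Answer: -67473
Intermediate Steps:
z(x) = (-1 + x)² (z(x) = (x - 1)² = (-1 + x)²)
M*z(b(D)) = -17*(-1 + (-3 - 5)²)² = -17*(-1 + (-8)²)² = -17*(-1 + 64)² = -17*63² = -17*3969 = -67473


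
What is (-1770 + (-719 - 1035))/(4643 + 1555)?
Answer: -1762/3099 ≈ -0.56857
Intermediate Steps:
(-1770 + (-719 - 1035))/(4643 + 1555) = (-1770 - 1754)/6198 = -3524*1/6198 = -1762/3099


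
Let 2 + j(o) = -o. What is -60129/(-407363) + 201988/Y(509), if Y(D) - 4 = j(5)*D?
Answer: -82068438533/1449804917 ≈ -56.607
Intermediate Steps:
j(o) = -2 - o
Y(D) = 4 - 7*D (Y(D) = 4 + (-2 - 1*5)*D = 4 + (-2 - 5)*D = 4 - 7*D)
-60129/(-407363) + 201988/Y(509) = -60129/(-407363) + 201988/(4 - 7*509) = -60129*(-1/407363) + 201988/(4 - 3563) = 60129/407363 + 201988/(-3559) = 60129/407363 + 201988*(-1/3559) = 60129/407363 - 201988/3559 = -82068438533/1449804917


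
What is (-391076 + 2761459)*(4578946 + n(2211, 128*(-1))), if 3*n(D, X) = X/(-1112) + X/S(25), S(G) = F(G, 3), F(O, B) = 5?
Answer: 7543415755899778/695 ≈ 1.0854e+13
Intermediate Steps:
S(G) = 5
n(D, X) = 369*X/5560 (n(D, X) = (X/(-1112) + X/5)/3 = (X*(-1/1112) + X*(1/5))/3 = (-X/1112 + X/5)/3 = (1107*X/5560)/3 = 369*X/5560)
(-391076 + 2761459)*(4578946 + n(2211, 128*(-1))) = (-391076 + 2761459)*(4578946 + 369*(128*(-1))/5560) = 2370383*(4578946 + (369/5560)*(-128)) = 2370383*(4578946 - 5904/695) = 2370383*(3182361566/695) = 7543415755899778/695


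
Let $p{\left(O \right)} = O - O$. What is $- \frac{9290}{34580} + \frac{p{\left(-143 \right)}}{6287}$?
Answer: $- \frac{929}{3458} \approx -0.26865$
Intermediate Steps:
$p{\left(O \right)} = 0$
$- \frac{9290}{34580} + \frac{p{\left(-143 \right)}}{6287} = - \frac{9290}{34580} + \frac{0}{6287} = \left(-9290\right) \frac{1}{34580} + 0 \cdot \frac{1}{6287} = - \frac{929}{3458} + 0 = - \frac{929}{3458}$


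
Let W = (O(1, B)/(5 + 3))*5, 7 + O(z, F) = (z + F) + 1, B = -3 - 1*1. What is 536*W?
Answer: -3015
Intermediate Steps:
B = -4 (B = -3 - 1 = -4)
O(z, F) = -6 + F + z (O(z, F) = -7 + ((z + F) + 1) = -7 + ((F + z) + 1) = -7 + (1 + F + z) = -6 + F + z)
W = -45/8 (W = ((-6 - 4 + 1)/(5 + 3))*5 = -9/8*5 = -45/8 ≈ -5.6250)
536*W = 536*(-45/8) = -3015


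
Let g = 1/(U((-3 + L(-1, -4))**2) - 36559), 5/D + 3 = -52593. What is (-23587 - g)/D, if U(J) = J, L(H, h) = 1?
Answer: 15116489849088/60925 ≈ 2.4812e+8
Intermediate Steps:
D = -5/52596 (D = 5/(-3 - 52593) = 5/(-52596) = 5*(-1/52596) = -5/52596 ≈ -9.5064e-5)
g = -1/36555 (g = 1/((-3 + 1)**2 - 36559) = 1/((-2)**2 - 36559) = 1/(4 - 36559) = 1/(-36555) = -1/36555 ≈ -2.7356e-5)
(-23587 - g)/D = (-23587 - 1*(-1/36555))/(-5/52596) = (-23587 + 1/36555)*(-52596/5) = -862222784/36555*(-52596/5) = 15116489849088/60925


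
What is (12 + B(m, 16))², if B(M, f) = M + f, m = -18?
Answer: 100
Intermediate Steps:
(12 + B(m, 16))² = (12 + (-18 + 16))² = (12 - 2)² = 10² = 100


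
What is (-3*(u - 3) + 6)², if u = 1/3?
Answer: 196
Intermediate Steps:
u = ⅓ (u = 1*(⅓) = ⅓ ≈ 0.33333)
(-3*(u - 3) + 6)² = (-3*(⅓ - 3) + 6)² = (-(-8) + 6)² = (-3*(-8/3) + 6)² = (8 + 6)² = 14² = 196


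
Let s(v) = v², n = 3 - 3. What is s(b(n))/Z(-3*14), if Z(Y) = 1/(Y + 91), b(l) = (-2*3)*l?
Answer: 0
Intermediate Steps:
n = 0
b(l) = -6*l
Z(Y) = 1/(91 + Y)
s(b(n))/Z(-3*14) = (-6*0)²/(1/(91 - 3*14)) = 0²/(1/(91 - 42)) = 0/(1/49) = 0*49 = 0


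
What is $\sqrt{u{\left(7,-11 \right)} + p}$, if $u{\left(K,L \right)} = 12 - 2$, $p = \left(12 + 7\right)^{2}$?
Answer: $\sqrt{371} \approx 19.261$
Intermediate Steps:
$p = 361$ ($p = 19^{2} = 361$)
$u{\left(K,L \right)} = 10$ ($u{\left(K,L \right)} = 12 - 2 = 10$)
$\sqrt{u{\left(7,-11 \right)} + p} = \sqrt{10 + 361} = \sqrt{371}$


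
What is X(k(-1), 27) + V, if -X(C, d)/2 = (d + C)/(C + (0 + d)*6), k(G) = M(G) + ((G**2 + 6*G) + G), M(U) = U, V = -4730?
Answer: -146638/31 ≈ -4730.3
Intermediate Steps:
k(G) = G**2 + 8*G (k(G) = G + ((G**2 + 6*G) + G) = G + (G**2 + 7*G) = G**2 + 8*G)
X(C, d) = -2*(C + d)/(C + 6*d) (X(C, d) = -2*(d + C)/(C + (0 + d)*6) = -2*(C + d)/(C + d*6) = -2*(C + d)/(C + 6*d))
X(k(-1), 27) + V = 2*(-(-1)*(8 - 1) - 1*27)/(-(8 - 1) + 6*27) - 4730 = 2*(-(-1)*7 - 27)/(-1*7 + 162) - 4730 = 2*(-1*(-7) - 27)/(-7 + 162) - 4730 = 2*(7 - 27)/155 - 4730 = 2*(1/155)*(-20) - 4730 = -8/31 - 4730 = -146638/31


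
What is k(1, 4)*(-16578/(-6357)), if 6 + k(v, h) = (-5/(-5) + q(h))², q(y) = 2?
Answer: 16578/2119 ≈ 7.8235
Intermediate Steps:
k(v, h) = 3 (k(v, h) = -6 + (-5/(-5) + 2)² = -6 + (-5*(-⅕) + 2)² = -6 + (1 + 2)² = -6 + 3² = -6 + 9 = 3)
k(1, 4)*(-16578/(-6357)) = 3*(-16578/(-6357)) = 3*(-16578*(-1/6357)) = 3*(5526/2119) = 16578/2119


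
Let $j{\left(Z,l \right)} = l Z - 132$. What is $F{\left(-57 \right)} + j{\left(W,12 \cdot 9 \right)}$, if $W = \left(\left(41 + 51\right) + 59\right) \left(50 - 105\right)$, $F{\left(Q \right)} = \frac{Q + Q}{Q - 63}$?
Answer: $- \frac{17941421}{20} \approx -8.9707 \cdot 10^{5}$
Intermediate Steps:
$F{\left(Q \right)} = \frac{2 Q}{-63 + Q}$
$W = -8305$ ($W = \left(92 + 59\right) \left(-55\right) = 151 \left(-55\right) = -8305$)
$j{\left(Z,l \right)} = -132 + Z l$ ($j{\left(Z,l \right)} = Z l - 132 = -132 + Z l$)
$F{\left(-57 \right)} + j{\left(W,12 \cdot 9 \right)} = 2 \left(-57\right) \frac{1}{-63 - 57} - \left(132 + 8305 \cdot 12 \cdot 9\right) = 2 \left(-57\right) \frac{1}{-120} - 897072 = 2 \left(-57\right) \left(- \frac{1}{120}\right) - 897072 = \frac{19}{20} - 897072 = - \frac{17941421}{20}$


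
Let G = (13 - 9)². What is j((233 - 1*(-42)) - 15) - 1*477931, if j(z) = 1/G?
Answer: -7646895/16 ≈ -4.7793e+5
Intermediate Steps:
G = 16 (G = 4² = 16)
j(z) = 1/16
j((233 - 1*(-42)) - 15) - 1*477931 = 1/16 - 1*477931 = 1/16 - 477931 = -7646895/16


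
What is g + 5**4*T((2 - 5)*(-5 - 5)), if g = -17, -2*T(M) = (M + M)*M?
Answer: -562517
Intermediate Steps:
T(M) = -M**2 (T(M) = -(M + M)*M/2 = -2*M*M/2 = -M**2)
g + 5**4*T((2 - 5)*(-5 - 5)) = -17 + 5**4*(-((2 - 5)*(-5 - 5))**2) = -17 + 625*(-(-3*(-10))**2) = -17 + 625*(-1*30**2) = -17 + 625*(-1*900) = -17 + 625*(-900) = -17 - 562500 = -562517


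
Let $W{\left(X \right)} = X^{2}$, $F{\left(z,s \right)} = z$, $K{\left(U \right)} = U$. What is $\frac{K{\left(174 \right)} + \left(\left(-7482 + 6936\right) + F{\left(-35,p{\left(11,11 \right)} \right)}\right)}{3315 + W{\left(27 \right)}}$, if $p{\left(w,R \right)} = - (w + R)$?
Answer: $- \frac{407}{4044} \approx -0.10064$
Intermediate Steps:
$p{\left(w,R \right)} = - R - w$ ($p{\left(w,R \right)} = - (R + w) = - R - w$)
$\frac{K{\left(174 \right)} + \left(\left(-7482 + 6936\right) + F{\left(-35,p{\left(11,11 \right)} \right)}\right)}{3315 + W{\left(27 \right)}} = \frac{174 + \left(\left(-7482 + 6936\right) - 35\right)}{3315 + 27^{2}} = \frac{174 - 581}{3315 + 729} = \frac{174 - 581}{4044} = \left(-407\right) \frac{1}{4044} = - \frac{407}{4044}$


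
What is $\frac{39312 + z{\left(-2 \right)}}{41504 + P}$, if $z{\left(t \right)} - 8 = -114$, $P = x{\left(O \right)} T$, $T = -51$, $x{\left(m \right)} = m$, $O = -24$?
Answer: $\frac{19603}{21364} \approx 0.91757$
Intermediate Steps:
$P = 1224$ ($P = \left(-24\right) \left(-51\right) = 1224$)
$z{\left(t \right)} = -106$ ($z{\left(t \right)} = 8 - 114 = -106$)
$\frac{39312 + z{\left(-2 \right)}}{41504 + P} = \frac{39312 - 106}{41504 + 1224} = \frac{39206}{42728} = 39206 \cdot \frac{1}{42728} = \frac{19603}{21364}$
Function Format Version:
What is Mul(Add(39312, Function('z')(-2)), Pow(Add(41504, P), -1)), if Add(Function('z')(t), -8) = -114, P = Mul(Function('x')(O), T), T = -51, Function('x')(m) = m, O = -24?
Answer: Rational(19603, 21364) ≈ 0.91757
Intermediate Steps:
P = 1224 (P = Mul(-24, -51) = 1224)
Function('z')(t) = -106 (Function('z')(t) = Add(8, -114) = -106)
Mul(Add(39312, Function('z')(-2)), Pow(Add(41504, P), -1)) = Mul(Add(39312, -106), Pow(Add(41504, 1224), -1)) = Mul(39206, Pow(42728, -1)) = Mul(39206, Rational(1, 42728)) = Rational(19603, 21364)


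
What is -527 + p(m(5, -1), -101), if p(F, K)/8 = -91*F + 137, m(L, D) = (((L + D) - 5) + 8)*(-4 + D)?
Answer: 26049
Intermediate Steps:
m(L, D) = (-4 + D)*(3 + D + L) (m(L, D) = (((D + L) - 5) + 8)*(-4 + D) = ((-5 + D + L) + 8)*(-4 + D) = (3 + D + L)*(-4 + D) = (-4 + D)*(3 + D + L))
p(F, K) = 1096 - 728*F (p(F, K) = 8*(-91*F + 137) = 8*(137 - 91*F) = 1096 - 728*F)
-527 + p(m(5, -1), -101) = -527 + (1096 - 728*(-12 + (-1)**2 - 1*(-1) - 4*5 - 1*5)) = -527 + (1096 - 728*(-12 + 1 + 1 - 20 - 5)) = -527 + (1096 - 728*(-35)) = -527 + (1096 + 25480) = -527 + 26576 = 26049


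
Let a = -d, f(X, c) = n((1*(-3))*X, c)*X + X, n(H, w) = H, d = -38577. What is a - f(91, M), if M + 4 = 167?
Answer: 63329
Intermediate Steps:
M = 163 (M = -4 + 167 = 163)
f(X, c) = X - 3*X² (f(X, c) = ((1*(-3))*X)*X + X = (-3*X)*X + X = -3*X² + X = X - 3*X²)
a = 38577 (a = -1*(-38577) = 38577)
a - f(91, M) = 38577 - 91*(1 - 3*91) = 38577 - 91*(1 - 273) = 38577 - 91*(-272) = 38577 - 1*(-24752) = 38577 + 24752 = 63329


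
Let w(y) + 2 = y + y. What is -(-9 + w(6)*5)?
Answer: -41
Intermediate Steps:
w(y) = -2 + 2*y (w(y) = -2 + (y + y) = -2 + 2*y)
-(-9 + w(6)*5) = -(-9 + (-2 + 2*6)*5) = -(-9 + (-2 + 12)*5) = -(-9 + 10*5) = -(-9 + 50) = -1*41 = -41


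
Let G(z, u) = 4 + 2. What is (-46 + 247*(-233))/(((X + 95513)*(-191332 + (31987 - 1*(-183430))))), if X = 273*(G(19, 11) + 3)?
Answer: -57597/2359607450 ≈ -2.4410e-5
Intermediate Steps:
G(z, u) = 6
X = 2457 (X = 273*(6 + 3) = 273*9 = 2457)
(-46 + 247*(-233))/(((X + 95513)*(-191332 + (31987 - 1*(-183430))))) = (-46 + 247*(-233))/(((2457 + 95513)*(-191332 + (31987 - 1*(-183430))))) = (-46 - 57551)/((97970*(-191332 + (31987 + 183430)))) = -57597*1/(97970*(-191332 + 215417)) = -57597/(97970*24085) = -57597/2359607450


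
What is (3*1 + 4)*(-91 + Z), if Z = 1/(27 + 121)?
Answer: -94269/148 ≈ -636.95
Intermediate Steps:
Z = 1/148 ≈ 0.0067568
(3*1 + 4)*(-91 + Z) = (3*1 + 4)*(-91 + 1/148) = (3 + 4)*(-13467/148) = 7*(-13467/148) = -94269/148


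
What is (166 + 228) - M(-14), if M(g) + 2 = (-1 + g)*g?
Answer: 186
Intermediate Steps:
M(g) = -2 + g*(-1 + g) (M(g) = -2 + (-1 + g)*g = -2 + g*(-1 + g))
(166 + 228) - M(-14) = (166 + 228) - (-2 + (-14)**2 - 1*(-14)) = 394 - (-2 + 196 + 14) = 394 - 1*208 = 394 - 208 = 186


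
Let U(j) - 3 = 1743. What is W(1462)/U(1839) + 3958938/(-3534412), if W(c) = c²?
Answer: 1886923854295/1542770838 ≈ 1223.1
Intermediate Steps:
U(j) = 1746 (U(j) = 3 + 1743 = 1746)
W(1462)/U(1839) + 3958938/(-3534412) = 1462²/1746 + 3958938/(-3534412) = 2137444*(1/1746) + 3958938*(-1/3534412) = 1068722/873 - 1979469/1767206 = 1886923854295/1542770838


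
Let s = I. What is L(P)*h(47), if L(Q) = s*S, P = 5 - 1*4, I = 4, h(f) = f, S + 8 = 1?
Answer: -1316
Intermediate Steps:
S = -7 (S = -8 + 1 = -7)
s = 4
P = 1 (P = 5 - 4 = 1)
L(Q) = -28 (L(Q) = 4*(-7) = -28)
L(P)*h(47) = -28*47 = -1316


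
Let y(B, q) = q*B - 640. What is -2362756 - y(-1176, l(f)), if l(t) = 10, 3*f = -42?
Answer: -2350356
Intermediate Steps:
f = -14 (f = (⅓)*(-42) = -14)
y(B, q) = -640 + B*q (y(B, q) = B*q - 640 = -640 + B*q)
-2362756 - y(-1176, l(f)) = -2362756 - (-640 - 1176*10) = -2362756 - (-640 - 11760) = -2362756 - 1*(-12400) = -2362756 + 12400 = -2350356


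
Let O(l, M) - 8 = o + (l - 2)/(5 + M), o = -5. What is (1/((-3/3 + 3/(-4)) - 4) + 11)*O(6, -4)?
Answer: 1743/23 ≈ 75.783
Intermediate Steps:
O(l, M) = 3 + (-2 + l)/(5 + M) (O(l, M) = 8 + (-5 + (l - 2)/(5 + M)) = 8 + (-5 + (-2 + l)/(5 + M)) = 3 + (-2 + l)/(5 + M))
(1/((-3/3 + 3/(-4)) - 4) + 11)*O(6, -4) = (1/((-3/3 + 3/(-4)) - 4) + 11)*((13 + 6 + 3*(-4))/(5 - 4)) = (1/((-3*1/3 + 3*(-1/4)) - 4) + 11)*((13 + 6 - 12)/1) = (1/((-1 - 3/4) - 4) + 11)*(1*7) = (1/(-7/4 - 4) + 11)*7 = (1/(-23/4) + 11)*7 = (-4/23 + 11)*7 = (249/23)*7 = 1743/23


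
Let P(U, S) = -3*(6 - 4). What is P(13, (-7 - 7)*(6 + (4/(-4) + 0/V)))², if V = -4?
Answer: 36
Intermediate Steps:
P(U, S) = -6 (P(U, S) = -3*2 = -6)
P(13, (-7 - 7)*(6 + (4/(-4) + 0/V)))² = (-6)² = 36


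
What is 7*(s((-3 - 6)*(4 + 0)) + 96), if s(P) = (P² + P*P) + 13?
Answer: 18907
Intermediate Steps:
s(P) = 13 + 2*P² (s(P) = (P² + P²) + 13 = 2*P² + 13 = 13 + 2*P²)
7*(s((-3 - 6)*(4 + 0)) + 96) = 7*((13 + 2*((-3 - 6)*(4 + 0))²) + 96) = 7*((13 + 2*(-9*4)²) + 96) = 7*((13 + 2*(-36)²) + 96) = 7*((13 + 2*1296) + 96) = 7*((13 + 2592) + 96) = 7*(2605 + 96) = 7*2701 = 18907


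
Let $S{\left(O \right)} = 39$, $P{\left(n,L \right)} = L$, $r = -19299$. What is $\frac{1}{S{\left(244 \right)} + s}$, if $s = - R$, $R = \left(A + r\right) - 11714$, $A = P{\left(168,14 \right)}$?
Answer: $\frac{1}{31038} \approx 3.2219 \cdot 10^{-5}$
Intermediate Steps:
$A = 14$
$R = -30999$ ($R = \left(14 - 19299\right) - 11714 = -19285 - 11714 = -30999$)
$s = 30999$ ($s = \left(-1\right) \left(-30999\right) = 30999$)
$\frac{1}{S{\left(244 \right)} + s} = \frac{1}{39 + 30999} = \frac{1}{31038}$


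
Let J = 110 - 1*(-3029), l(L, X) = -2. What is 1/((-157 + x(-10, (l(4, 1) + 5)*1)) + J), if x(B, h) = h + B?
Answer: 1/2975 ≈ 0.00033613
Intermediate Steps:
x(B, h) = B + h
J = 3139 (J = 110 + 3029 = 3139)
1/((-157 + x(-10, (l(4, 1) + 5)*1)) + J) = 1/((-157 + (-10 + (-2 + 5)*1)) + 3139) = 1/((-157 + (-10 + 3*1)) + 3139) = 1/((-157 + (-10 + 3)) + 3139) = 1/((-157 - 7) + 3139) = 1/(-164 + 3139) = 1/2975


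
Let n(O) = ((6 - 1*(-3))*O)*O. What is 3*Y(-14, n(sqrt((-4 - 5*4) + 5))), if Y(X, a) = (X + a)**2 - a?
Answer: 103188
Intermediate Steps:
n(O) = 9*O**2 (n(O) = ((6 + 3)*O)*O = (9*O)*O = 9*O**2)
3*Y(-14, n(sqrt((-4 - 5*4) + 5))) = 3*((-14 + 9*(sqrt((-4 - 5*4) + 5))**2)**2 - 9*(sqrt((-4 - 5*4) + 5))**2) = 3*((-14 + 9*(sqrt((-4 - 20) + 5))**2)**2 - 9*(sqrt((-4 - 20) + 5))**2) = 3*((-14 + 9*(sqrt(-24 + 5))**2)**2 - 9*(sqrt(-24 + 5))**2) = 3*((-14 + 9*(sqrt(-19))**2)**2 - 9*(sqrt(-19))**2) = 3*((-14 + 9*(I*sqrt(19))**2)**2 - 9*(I*sqrt(19))**2) = 3*((-14 + 9*(-19))**2 - 9*(-19)) = 3*((-14 - 171)**2 - 1*(-171)) = 3*((-185)**2 + 171) = 3*(34225 + 171) = 3*34396 = 103188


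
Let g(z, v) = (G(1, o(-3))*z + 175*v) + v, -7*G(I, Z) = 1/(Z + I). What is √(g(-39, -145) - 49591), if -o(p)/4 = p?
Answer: I*√3680418/7 ≈ 274.06*I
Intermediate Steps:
o(p) = -4*p
G(I, Z) = -1/(7*(I + Z)) (G(I, Z) = -1/(7*(Z + I)) = -1/(7*(I + Z)))
g(z, v) = 176*v - z/91 (g(z, v) = ((-1/(7*1 + 7*(-4*(-3))))*z + 175*v) + v = ((-1/(7 + 7*12))*z + 175*v) + v = ((-1/(7 + 84))*z + 175*v) + v = ((-1/91)*z + 175*v) + v = ((-1*1/91)*z + 175*v) + v = (-z/91 + 175*v) + v = (175*v - z/91) + v = 176*v - z/91)
√(g(-39, -145) - 49591) = √((176*(-145) - 1/91*(-39)) - 49591) = √((-25520 + 3/7) - 49591) = √(-178637/7 - 49591) = √(-525774/7) = I*√3680418/7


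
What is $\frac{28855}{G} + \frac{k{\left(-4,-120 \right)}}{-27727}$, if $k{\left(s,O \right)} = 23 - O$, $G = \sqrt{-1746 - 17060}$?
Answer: $- \frac{143}{27727} - \frac{28855 i \sqrt{18806}}{18806} \approx -0.0051574 - 210.41 i$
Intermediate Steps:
$G = i \sqrt{18806}$ ($G = \sqrt{-18806} = i \sqrt{18806} \approx 137.14 i$)
$\frac{28855}{G} + \frac{k{\left(-4,-120 \right)}}{-27727} = \frac{28855}{i \sqrt{18806}} + \frac{23 - -120}{-27727} = 28855 \left(- \frac{i \sqrt{18806}}{18806}\right) + \left(23 + 120\right) \left(- \frac{1}{27727}\right) = - \frac{28855 i \sqrt{18806}}{18806} + 143 \left(- \frac{1}{27727}\right) = - \frac{28855 i \sqrt{18806}}{18806} - \frac{143}{27727} = - \frac{143}{27727} - \frac{28855 i \sqrt{18806}}{18806}$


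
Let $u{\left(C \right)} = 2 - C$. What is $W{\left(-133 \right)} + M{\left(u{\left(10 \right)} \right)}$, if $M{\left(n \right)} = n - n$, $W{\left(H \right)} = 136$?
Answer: $136$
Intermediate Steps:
$M{\left(n \right)} = 0$
$W{\left(-133 \right)} + M{\left(u{\left(10 \right)} \right)} = 136 + 0 = 136$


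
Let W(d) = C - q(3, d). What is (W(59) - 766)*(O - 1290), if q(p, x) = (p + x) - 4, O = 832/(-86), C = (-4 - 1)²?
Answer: 44652914/43 ≈ 1.0384e+6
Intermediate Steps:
C = 25 (C = (-5)² = 25)
O = -416/43 (O = 832*(-1/86) = -416/43 ≈ -9.6744)
q(p, x) = -4 + p + x
W(d) = 26 - d (W(d) = 25 - (-4 + 3 + d) = 25 - (-1 + d) = 25 + (1 - d) = 26 - d)
(W(59) - 766)*(O - 1290) = ((26 - 1*59) - 766)*(-416/43 - 1290) = ((26 - 59) - 766)*(-55886/43) = (-33 - 766)*(-55886/43) = -799*(-55886/43) = 44652914/43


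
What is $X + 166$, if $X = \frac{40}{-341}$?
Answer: $\frac{56566}{341} \approx 165.88$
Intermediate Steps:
$X = - \frac{40}{341}$ ($X = 40 \left(- \frac{1}{341}\right) = - \frac{40}{341} \approx -0.1173$)
$X + 166 = - \frac{40}{341} + 166 = \frac{56566}{341}$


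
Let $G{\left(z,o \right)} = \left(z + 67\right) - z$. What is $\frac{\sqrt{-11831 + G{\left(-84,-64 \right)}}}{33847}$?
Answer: $\frac{2 i \sqrt{2941}}{33847} \approx 0.0032045 i$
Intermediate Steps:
$G{\left(z,o \right)} = 67$ ($G{\left(z,o \right)} = \left(67 + z\right) - z = 67$)
$\frac{\sqrt{-11831 + G{\left(-84,-64 \right)}}}{33847} = \frac{\sqrt{-11831 + 67}}{33847} = \sqrt{-11764} \cdot \frac{1}{33847} = 2 i \sqrt{2941} \cdot \frac{1}{33847} = \frac{2 i \sqrt{2941}}{33847}$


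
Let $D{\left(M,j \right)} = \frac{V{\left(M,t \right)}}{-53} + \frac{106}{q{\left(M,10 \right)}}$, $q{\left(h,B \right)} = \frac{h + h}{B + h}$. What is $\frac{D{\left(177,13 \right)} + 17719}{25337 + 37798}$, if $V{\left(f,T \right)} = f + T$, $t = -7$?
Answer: $\frac{166717132}{592269435} \approx 0.28149$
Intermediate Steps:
$V{\left(f,T \right)} = T + f$
$q{\left(h,B \right)} = \frac{2 h}{B + h}$
$D{\left(M,j \right)} = \frac{7}{53} - \frac{M}{53} + \frac{53 \left(10 + M\right)}{M}$ ($D{\left(M,j \right)} = \frac{-7 + M}{-53} + \frac{106}{2 M \frac{1}{10 + M}} = \left(-7 + M\right) \left(- \frac{1}{53}\right) + 106 \frac{10 + M}{2 M} = \left(\frac{7}{53} - \frac{M}{53}\right) + \frac{53 \left(10 + M\right)}{M} = \frac{7}{53} - \frac{M}{53} + \frac{53 \left(10 + M\right)}{M}$)
$\frac{D{\left(177,13 \right)} + 17719}{25337 + 37798} = \frac{\left(\frac{2816}{53} + \frac{530}{177} - \frac{177}{53}\right) + 17719}{25337 + 37798} = \frac{\left(\frac{2816}{53} + 530 \cdot \frac{1}{177} - \frac{177}{53}\right) + 17719}{63135} = \left(\left(\frac{2816}{53} + \frac{530}{177} - \frac{177}{53}\right) + 17719\right) \frac{1}{63135} = \left(\frac{495193}{9381} + 17719\right) \frac{1}{63135} = \frac{166717132}{9381} \cdot \frac{1}{63135} = \frac{166717132}{592269435}$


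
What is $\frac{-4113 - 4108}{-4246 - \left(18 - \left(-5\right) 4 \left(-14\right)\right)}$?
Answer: $\frac{8221}{3984} \approx 2.0635$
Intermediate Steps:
$\frac{-4113 - 4108}{-4246 - \left(18 - \left(-5\right) 4 \left(-14\right)\right)} = - \frac{8221}{-4246 - -262} = - \frac{8221}{-4246 + \left(-18 + 280\right)} = - \frac{8221}{-4246 + 262} = - \frac{8221}{-3984} = \left(-8221\right) \left(- \frac{1}{3984}\right) = \frac{8221}{3984}$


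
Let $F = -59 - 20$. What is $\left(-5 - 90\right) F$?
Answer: $7505$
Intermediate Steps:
$F = -79$ ($F = -59 - 20 = -79$)
$\left(-5 - 90\right) F = \left(-5 - 90\right) \left(-79\right) = \left(-95\right) \left(-79\right) = 7505$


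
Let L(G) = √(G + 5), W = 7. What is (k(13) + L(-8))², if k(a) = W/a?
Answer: -458/169 + 14*I*√3/13 ≈ -2.7101 + 1.8653*I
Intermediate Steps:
L(G) = √(5 + G)
k(a) = 7/a
(k(13) + L(-8))² = (7/13 + √(5 - 8))² = (7*(1/13) + √(-3))² = (7/13 + I*√3)²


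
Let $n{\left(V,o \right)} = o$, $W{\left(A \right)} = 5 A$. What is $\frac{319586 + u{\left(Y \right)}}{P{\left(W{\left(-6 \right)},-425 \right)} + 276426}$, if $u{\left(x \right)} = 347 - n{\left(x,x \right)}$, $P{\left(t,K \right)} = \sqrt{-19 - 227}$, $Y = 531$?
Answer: $\frac{14715169542}{12735222287} - \frac{159701 i \sqrt{246}}{38205666861} \approx 1.1555 - 6.5561 \cdot 10^{-5} i$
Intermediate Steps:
$P{\left(t,K \right)} = i \sqrt{246}$ ($P{\left(t,K \right)} = \sqrt{-246} = i \sqrt{246}$)
$u{\left(x \right)} = 347 - x$
$\frac{319586 + u{\left(Y \right)}}{P{\left(W{\left(-6 \right)},-425 \right)} + 276426} = \frac{319586 + \left(347 - 531\right)}{i \sqrt{246} + 276426} = \frac{319586 + \left(347 - 531\right)}{276426 + i \sqrt{246}} = \frac{319586 - 184}{276426 + i \sqrt{246}} = \frac{319402}{276426 + i \sqrt{246}}$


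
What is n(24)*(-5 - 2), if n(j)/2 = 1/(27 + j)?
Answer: -14/51 ≈ -0.27451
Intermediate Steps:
n(j) = 2/(27 + j)
n(24)*(-5 - 2) = (2/(27 + 24))*(-5 - 2) = (2/51)*(-7) = -14/51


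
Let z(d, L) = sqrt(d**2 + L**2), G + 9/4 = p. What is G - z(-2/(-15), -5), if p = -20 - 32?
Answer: -217/4 - sqrt(5629)/15 ≈ -59.252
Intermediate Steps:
p = -52
G = -217/4 (G = -9/4 - 52 = -217/4 ≈ -54.250)
z(d, L) = sqrt(L**2 + d**2)
G - z(-2/(-15), -5) = -217/4 - sqrt((-5)**2 + (-2/(-15))**2) = -217/4 - sqrt(25 + (-2*(-1/15))**2) = -217/4 - sqrt(25 + (2/15)**2) = -217/4 - sqrt(25 + 4/225) = -217/4 - sqrt(5629/225) = -217/4 - sqrt(5629)/15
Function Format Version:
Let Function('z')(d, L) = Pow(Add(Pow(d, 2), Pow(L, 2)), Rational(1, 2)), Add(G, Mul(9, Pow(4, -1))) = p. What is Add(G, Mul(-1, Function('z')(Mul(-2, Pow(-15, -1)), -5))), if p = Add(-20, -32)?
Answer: Add(Rational(-217, 4), Mul(Rational(-1, 15), Pow(5629, Rational(1, 2)))) ≈ -59.252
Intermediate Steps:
p = -52
G = Rational(-217, 4) (G = Add(Rational(-9, 4), -52) = Rational(-217, 4) ≈ -54.250)
Function('z')(d, L) = Pow(Add(Pow(L, 2), Pow(d, 2)), Rational(1, 2))
Add(G, Mul(-1, Function('z')(Mul(-2, Pow(-15, -1)), -5))) = Add(Rational(-217, 4), Mul(-1, Pow(Add(Pow(-5, 2), Pow(Mul(-2, Pow(-15, -1)), 2)), Rational(1, 2)))) = Add(Rational(-217, 4), Mul(-1, Pow(Add(25, Pow(Mul(-2, Rational(-1, 15)), 2)), Rational(1, 2)))) = Add(Rational(-217, 4), Mul(-1, Pow(Add(25, Pow(Rational(2, 15), 2)), Rational(1, 2)))) = Add(Rational(-217, 4), Mul(-1, Pow(Add(25, Rational(4, 225)), Rational(1, 2)))) = Add(Rational(-217, 4), Mul(-1, Pow(Rational(5629, 225), Rational(1, 2)))) = Add(Rational(-217, 4), Mul(-1, Mul(Rational(1, 15), Pow(5629, Rational(1, 2))))) = Add(Rational(-217, 4), Mul(Rational(-1, 15), Pow(5629, Rational(1, 2))))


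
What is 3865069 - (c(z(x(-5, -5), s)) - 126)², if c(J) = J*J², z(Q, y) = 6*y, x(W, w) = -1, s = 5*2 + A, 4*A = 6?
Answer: -107831529620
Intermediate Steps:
A = 3/2 (A = (¼)*6 = 3/2 ≈ 1.5000)
s = 23/2 (s = 5*2 + 3/2 = 10 + 3/2 = 23/2 ≈ 11.500)
c(J) = J³
3865069 - (c(z(x(-5, -5), s)) - 126)² = 3865069 - ((6*(23/2))³ - 126)² = 3865069 - (69³ - 126)² = 3865069 - (328509 - 126)² = 3865069 - 1*328383² = 3865069 - 1*107835394689 = 3865069 - 107835394689 = -107831529620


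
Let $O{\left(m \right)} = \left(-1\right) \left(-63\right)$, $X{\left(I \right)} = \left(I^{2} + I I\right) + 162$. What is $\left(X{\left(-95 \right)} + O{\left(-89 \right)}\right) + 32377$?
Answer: $50652$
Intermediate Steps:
$X{\left(I \right)} = 162 + 2 I^{2}$ ($X{\left(I \right)} = \left(I^{2} + I^{2}\right) + 162 = 2 I^{2} + 162 = 162 + 2 I^{2}$)
$O{\left(m \right)} = 63$
$\left(X{\left(-95 \right)} + O{\left(-89 \right)}\right) + 32377 = \left(\left(162 + 2 \left(-95\right)^{2}\right) + 63\right) + 32377 = \left(\left(162 + 2 \cdot 9025\right) + 63\right) + 32377 = \left(\left(162 + 18050\right) + 63\right) + 32377 = \left(18212 + 63\right) + 32377 = 18275 + 32377 = 50652$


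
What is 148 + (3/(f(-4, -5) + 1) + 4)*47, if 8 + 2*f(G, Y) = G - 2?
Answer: 625/2 ≈ 312.50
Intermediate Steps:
f(G, Y) = -5 + G/2 (f(G, Y) = -4 + (G - 2)/2 = -4 + (-2 + G)/2 = -4 + (-1 + G/2) = -5 + G/2)
148 + (3/(f(-4, -5) + 1) + 4)*47 = 148 + (3/((-5 + (½)*(-4)) + 1) + 4)*47 = 148 + (3/((-5 - 2) + 1) + 4)*47 = 148 + (3/(-7 + 1) + 4)*47 = 148 + (3/(-6) + 4)*47 = 148 + (-⅙*3 + 4)*47 = 148 + (-½ + 4)*47 = 148 + (7/2)*47 = 148 + 329/2 = 625/2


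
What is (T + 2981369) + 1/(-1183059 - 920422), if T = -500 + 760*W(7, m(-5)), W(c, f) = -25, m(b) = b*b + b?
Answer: 6230235165988/2103481 ≈ 2.9619e+6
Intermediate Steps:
m(b) = b + b² (m(b) = b² + b = b + b²)
T = -19500 (T = -500 + 760*(-25) = -500 - 19000 = -19500)
(T + 2981369) + 1/(-1183059 - 920422) = (-19500 + 2981369) + 1/(-1183059 - 920422) = 2961869 + 1/(-2103481) = 2961869 - 1/2103481 = 6230235165988/2103481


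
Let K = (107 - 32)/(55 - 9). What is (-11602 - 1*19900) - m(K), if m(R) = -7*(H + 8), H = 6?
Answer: -31404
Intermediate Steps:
K = 75/46 ≈ 1.6304
m(R) = -98 (m(R) = -7*(6 + 8) = -7*14 = -98)
(-11602 - 1*19900) - m(K) = (-11602 - 1*19900) - 1*(-98) = (-11602 - 19900) + 98 = -31502 + 98 = -31404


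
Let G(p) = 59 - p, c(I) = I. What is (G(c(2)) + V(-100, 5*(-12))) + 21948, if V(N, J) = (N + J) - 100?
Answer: 21745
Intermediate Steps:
V(N, J) = -100 + J + N (V(N, J) = (J + N) - 100 = -100 + J + N)
(G(c(2)) + V(-100, 5*(-12))) + 21948 = ((59 - 1*2) + (-100 + 5*(-12) - 100)) + 21948 = ((59 - 2) + (-100 - 60 - 100)) + 21948 = (57 - 260) + 21948 = -203 + 21948 = 21745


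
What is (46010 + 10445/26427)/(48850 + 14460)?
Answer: 18706411/25739898 ≈ 0.72675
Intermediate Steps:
(46010 + 10445/26427)/(48850 + 14460) = (46010 + 10445*(1/26427))/63310 = (46010 + 10445/26427)*(1/63310) = (1215916715/26427)*(1/63310) = 18706411/25739898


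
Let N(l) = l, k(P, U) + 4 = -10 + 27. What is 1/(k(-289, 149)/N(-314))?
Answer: -314/13 ≈ -24.154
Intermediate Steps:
k(P, U) = 13 (k(P, U) = -4 + (-10 + 27) = -4 + 17 = 13)
1/(k(-289, 149)/N(-314)) = 1/(13/(-314)) = 1/(13*(-1/314)) = 1/(-13/314) = -314/13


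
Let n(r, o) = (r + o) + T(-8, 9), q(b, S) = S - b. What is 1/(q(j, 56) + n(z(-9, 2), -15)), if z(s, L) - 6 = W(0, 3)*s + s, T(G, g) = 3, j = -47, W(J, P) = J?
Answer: 1/88 ≈ 0.011364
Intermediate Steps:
z(s, L) = 6 + s (z(s, L) = 6 + (0*s + s) = 6 + (0 + s) = 6 + s)
n(r, o) = 3 + o + r (n(r, o) = (r + o) + 3 = (o + r) + 3 = 3 + o + r)
1/(q(j, 56) + n(z(-9, 2), -15)) = 1/((56 - 1*(-47)) + (3 - 15 + (6 - 9))) = 1/((56 + 47) + (3 - 15 - 3)) = 1/(103 - 15) = 1/88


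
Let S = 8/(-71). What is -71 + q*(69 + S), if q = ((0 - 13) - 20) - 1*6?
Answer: -195790/71 ≈ -2757.6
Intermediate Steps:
q = -39 (q = (-13 - 20) - 6 = -33 - 6 = -39)
S = -8/71 (S = 8*(-1/71) = -8/71 ≈ -0.11268)
-71 + q*(69 + S) = -71 - 39*(69 - 8/71) = -71 - 39*4891/71 = -71 - 190749/71 = -195790/71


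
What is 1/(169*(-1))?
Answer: -1/169 ≈ -0.0059172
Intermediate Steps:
1/(169*(-1)) = 1/(-169) = -1/169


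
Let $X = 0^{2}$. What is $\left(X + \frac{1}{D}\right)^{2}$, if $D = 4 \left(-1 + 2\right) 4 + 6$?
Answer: $\frac{1}{484} \approx 0.0020661$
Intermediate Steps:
$D = 22$ ($D = 4 \cdot 1 \cdot 4 + 6 = 4 \cdot 4 + 6 = 16 + 6 = 22$)
$X = 0$
$\left(X + \frac{1}{D}\right)^{2} = \left(0 + \frac{1}{22}\right)^{2} = \left(\frac{1}{22}\right)^{2} = \frac{1}{484}$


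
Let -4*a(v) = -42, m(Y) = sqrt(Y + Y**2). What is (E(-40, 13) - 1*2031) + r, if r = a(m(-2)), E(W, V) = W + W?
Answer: -4201/2 ≈ -2100.5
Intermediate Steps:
E(W, V) = 2*W
a(v) = 21/2 (a(v) = -1/4*(-42) = 21/2)
r = 21/2 ≈ 10.500
(E(-40, 13) - 1*2031) + r = (2*(-40) - 1*2031) + 21/2 = (-80 - 2031) + 21/2 = -2111 + 21/2 = -4201/2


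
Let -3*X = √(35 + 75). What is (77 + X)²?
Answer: (231 - √110)²/9 ≈ 5402.8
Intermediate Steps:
X = -√110/3 (X = -√(35 + 75)/3 = -√110/3 ≈ -3.4960)
(77 + X)² = (77 - √110/3)²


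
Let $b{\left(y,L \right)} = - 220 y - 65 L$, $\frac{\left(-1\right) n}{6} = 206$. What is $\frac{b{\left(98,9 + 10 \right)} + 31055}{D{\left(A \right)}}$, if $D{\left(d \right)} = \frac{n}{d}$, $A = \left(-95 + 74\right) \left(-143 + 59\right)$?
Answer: $- \frac{1214220}{103} \approx -11789.0$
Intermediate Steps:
$n = -1236$ ($n = \left(-6\right) 206 = -1236$)
$A = 1764$ ($A = \left(-21\right) \left(-84\right) = 1764$)
$D{\left(d \right)} = - \frac{1236}{d}$
$\frac{b{\left(98,9 + 10 \right)} + 31055}{D{\left(A \right)}} = \frac{\left(\left(-220\right) 98 - 65 \left(9 + 10\right)\right) + 31055}{\left(-1236\right) \frac{1}{1764}} = \frac{\left(-21560 - 1235\right) + 31055}{\left(-1236\right) \frac{1}{1764}} = \frac{\left(-21560 - 1235\right) + 31055}{- \frac{103}{147}} = \left(-22795 + 31055\right) \left(- \frac{147}{103}\right) = 8260 \left(- \frac{147}{103}\right) = - \frac{1214220}{103}$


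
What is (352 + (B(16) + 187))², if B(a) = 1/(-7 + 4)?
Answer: 2611456/9 ≈ 2.9016e+5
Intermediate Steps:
B(a) = -⅓ (B(a) = 1/(-3) = -⅓)
(352 + (B(16) + 187))² = (352 + (-⅓ + 187))² = (352 + 560/3)² = (1616/3)² = 2611456/9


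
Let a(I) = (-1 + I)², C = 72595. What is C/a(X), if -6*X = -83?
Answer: 2613420/5929 ≈ 440.79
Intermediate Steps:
X = 83/6 (X = -⅙*(-83) = 83/6 ≈ 13.833)
C/a(X) = 72595/((-1 + 83/6)²) = 72595/((77/6)²) = 72595/(5929/36) = 72595*(36/5929) = 2613420/5929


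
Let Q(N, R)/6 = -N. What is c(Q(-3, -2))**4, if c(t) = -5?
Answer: 625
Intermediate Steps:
Q(N, R) = -6*N (Q(N, R) = 6*(-N) = -6*N)
c(Q(-3, -2))**4 = (-5)**4 = 625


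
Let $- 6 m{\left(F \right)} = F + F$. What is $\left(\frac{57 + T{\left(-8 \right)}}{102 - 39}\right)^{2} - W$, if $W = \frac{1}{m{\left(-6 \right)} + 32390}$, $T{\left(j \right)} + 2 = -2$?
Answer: $\frac{90985159}{128563848} \approx 0.7077$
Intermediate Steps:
$T{\left(j \right)} = -4$ ($T{\left(j \right)} = -2 - 2 = -4$)
$m{\left(F \right)} = - \frac{F}{3}$ ($m{\left(F \right)} = - \frac{F + F}{6} = - \frac{2 F}{6} = - \frac{F}{3}$)
$W = \frac{1}{32392}$ ($W = \frac{1}{\left(- \frac{1}{3}\right) \left(-6\right) + 32390} = \frac{1}{2 + 32390} = \frac{1}{32392} \approx 3.0872 \cdot 10^{-5}$)
$\left(\frac{57 + T{\left(-8 \right)}}{102 - 39}\right)^{2} - W = \left(\frac{57 - 4}{102 - 39}\right)^{2} - \frac{1}{32392} = \left(\frac{53}{63}\right)^{2} - \frac{1}{32392} = \frac{2809}{3969} - \frac{1}{32392} = \frac{90985159}{128563848}$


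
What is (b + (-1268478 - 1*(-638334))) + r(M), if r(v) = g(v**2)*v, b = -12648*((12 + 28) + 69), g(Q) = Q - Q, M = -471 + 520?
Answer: -2008776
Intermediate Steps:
M = 49
g(Q) = 0
b = -1378632 (b = -12648*(40 + 69) = -12648*109 = -1378632)
r(v) = 0 (r(v) = 0*v = 0)
(b + (-1268478 - 1*(-638334))) + r(M) = (-1378632 + (-1268478 - 1*(-638334))) + 0 = (-1378632 + (-1268478 + 638334)) + 0 = (-1378632 - 630144) + 0 = -2008776 + 0 = -2008776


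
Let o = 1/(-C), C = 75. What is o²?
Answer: 1/5625 ≈ 0.00017778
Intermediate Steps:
o = -1/75 (o = 1/(-1*75) = 1/(-75) = -1/75 ≈ -0.013333)
o² = (-1/75)² = 1/5625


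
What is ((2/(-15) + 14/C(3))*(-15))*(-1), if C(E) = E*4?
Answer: 31/2 ≈ 15.500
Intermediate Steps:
C(E) = 4*E
((2/(-15) + 14/C(3))*(-15))*(-1) = ((2/(-15) + 14/((4*3)))*(-15))*(-1) = ((2*(-1/15) + 14/12)*(-15))*(-1) = ((-2/15 + 14*(1/12))*(-15))*(-1) = ((-2/15 + 7/6)*(-15))*(-1) = ((31/30)*(-15))*(-1) = -31/2*(-1) = 31/2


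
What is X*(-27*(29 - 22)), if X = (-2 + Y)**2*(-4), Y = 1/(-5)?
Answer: 91476/25 ≈ 3659.0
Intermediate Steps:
Y = -1/5 ≈ -0.20000
X = -484/25 (X = (-2 - 1/5)**2*(-4) = (-11/5)**2*(-4) = (121/25)*(-4) = -484/25 ≈ -19.360)
X*(-27*(29 - 22)) = -(-13068)*(29 - 22)/25 = -(-13068)*7/25 = -484/25*(-189) = 91476/25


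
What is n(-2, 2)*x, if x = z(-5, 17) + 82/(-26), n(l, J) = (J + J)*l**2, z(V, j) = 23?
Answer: 4128/13 ≈ 317.54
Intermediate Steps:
n(l, J) = 2*J*l**2 (n(l, J) = (2*J)*l**2 = 2*J*l**2)
x = 258/13 (x = 23 + 82/(-26) = 23 + 82*(-1/26) = 23 - 41/13 = 258/13 ≈ 19.846)
n(-2, 2)*x = (2*2*(-2)**2)*(258/13) = (2*2*4)*(258/13) = 16*(258/13) = 4128/13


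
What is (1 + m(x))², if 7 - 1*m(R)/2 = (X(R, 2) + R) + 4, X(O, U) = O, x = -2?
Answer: 225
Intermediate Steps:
m(R) = 6 - 4*R (m(R) = 14 - 2*((R + R) + 4) = 14 - 2*(2*R + 4) = 14 - 2*(4 + 2*R) = 14 + (-8 - 4*R) = 6 - 4*R)
(1 + m(x))² = (1 + (6 - 4*(-2)))² = (1 + (6 + 8))² = (1 + 14)² = 15² = 225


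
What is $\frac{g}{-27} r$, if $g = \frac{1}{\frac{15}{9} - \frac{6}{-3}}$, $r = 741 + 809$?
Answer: $- \frac{1550}{99} \approx -15.657$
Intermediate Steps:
$r = 1550$
$g = \frac{3}{11}$ ($g = \frac{1}{15 \cdot \frac{1}{9} - -2} = \frac{1}{\frac{5}{3} + 2} = \frac{1}{\frac{11}{3}} = \frac{3}{11} \approx 0.27273$)
$\frac{g}{-27} r = \frac{3}{11 \left(-27\right)} 1550 = \frac{3}{11} \left(- \frac{1}{27}\right) 1550 = \left(- \frac{1}{99}\right) 1550 = - \frac{1550}{99}$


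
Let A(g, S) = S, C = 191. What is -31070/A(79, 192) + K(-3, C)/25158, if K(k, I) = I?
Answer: -21711733/134176 ≈ -161.82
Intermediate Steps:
-31070/A(79, 192) + K(-3, C)/25158 = -31070/192 + 191/25158 = -31070*1/192 + 191*(1/25158) = -15535/96 + 191/25158 = -21711733/134176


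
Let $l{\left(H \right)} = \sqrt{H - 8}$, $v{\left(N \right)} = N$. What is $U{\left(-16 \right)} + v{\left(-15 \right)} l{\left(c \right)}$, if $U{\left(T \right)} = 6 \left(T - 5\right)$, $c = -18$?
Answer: $-126 - 15 i \sqrt{26} \approx -126.0 - 76.485 i$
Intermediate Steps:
$l{\left(H \right)} = \sqrt{-8 + H}$
$U{\left(T \right)} = -30 + 6 T$ ($U{\left(T \right)} = 6 \left(-5 + T\right) = -30 + 6 T$)
$U{\left(-16 \right)} + v{\left(-15 \right)} l{\left(c \right)} = \left(-30 + 6 \left(-16\right)\right) - 15 \sqrt{-8 - 18} = \left(-30 - 96\right) - 15 \sqrt{-26} = -126 - 15 i \sqrt{26}$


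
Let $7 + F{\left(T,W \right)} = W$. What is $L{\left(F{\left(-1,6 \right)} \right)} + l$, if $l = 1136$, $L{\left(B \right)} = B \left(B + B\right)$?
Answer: $1138$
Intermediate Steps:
$F{\left(T,W \right)} = -7 + W$
$L{\left(B \right)} = 2 B^{2}$ ($L{\left(B \right)} = B 2 B = 2 B^{2}$)
$L{\left(F{\left(-1,6 \right)} \right)} + l = 2 \left(-7 + 6\right)^{2} + 1136 = 2 \left(-1\right)^{2} + 1136 = 2 \cdot 1 + 1136 = 2 + 1136 = 1138$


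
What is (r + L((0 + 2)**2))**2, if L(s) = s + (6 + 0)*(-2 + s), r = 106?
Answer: 14884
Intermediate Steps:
L(s) = -12 + 7*s (L(s) = s + 6*(-2 + s) = s + (-12 + 6*s) = -12 + 7*s)
(r + L((0 + 2)**2))**2 = (106 + (-12 + 7*(0 + 2)**2))**2 = (106 + (-12 + 7*2**2))**2 = (106 + (-12 + 7*4))**2 = (106 + (-12 + 28))**2 = (106 + 16)**2 = 122**2 = 14884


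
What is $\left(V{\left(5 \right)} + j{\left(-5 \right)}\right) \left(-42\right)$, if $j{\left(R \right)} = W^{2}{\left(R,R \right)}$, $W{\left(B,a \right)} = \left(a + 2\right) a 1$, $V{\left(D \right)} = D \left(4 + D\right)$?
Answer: $-11340$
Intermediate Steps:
$W{\left(B,a \right)} = a \left(2 + a\right)$ ($W{\left(B,a \right)} = \left(2 + a\right) a 1 = a \left(2 + a\right) 1 = a \left(2 + a\right)$)
$j{\left(R \right)} = R^{2} \left(2 + R\right)^{2}$ ($j{\left(R \right)} = \left(R \left(2 + R\right)\right)^{2} = R^{2} \left(2 + R\right)^{2}$)
$\left(V{\left(5 \right)} + j{\left(-5 \right)}\right) \left(-42\right) = \left(5 \left(4 + 5\right) + \left(-5\right)^{2} \left(2 - 5\right)^{2}\right) \left(-42\right) = \left(5 \cdot 9 + 25 \left(-3\right)^{2}\right) \left(-42\right) = \left(45 + 25 \cdot 9\right) \left(-42\right) = \left(45 + 225\right) \left(-42\right) = 270 \left(-42\right) = -11340$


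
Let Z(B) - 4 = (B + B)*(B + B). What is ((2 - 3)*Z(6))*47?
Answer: -6956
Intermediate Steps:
Z(B) = 4 + 4*B² (Z(B) = 4 + (B + B)*(B + B) = 4 + (2*B)*(2*B) = 4 + 4*B²)
((2 - 3)*Z(6))*47 = ((2 - 3)*(4 + 4*6²))*47 = -(4 + 4*36)*47 = -(4 + 144)*47 = -1*148*47 = -148*47 = -6956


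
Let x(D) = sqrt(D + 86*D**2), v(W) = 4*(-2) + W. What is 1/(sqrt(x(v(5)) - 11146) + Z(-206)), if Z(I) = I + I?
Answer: -1/(412 - I*sqrt(11146 - sqrt(771))) ≈ -0.002278 - 0.000583*I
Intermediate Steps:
Z(I) = 2*I
v(W) = -8 + W
1/(sqrt(x(v(5)) - 11146) + Z(-206)) = 1/(sqrt(sqrt((-8 + 5)*(1 + 86*(-8 + 5))) - 11146) + 2*(-206)) = 1/(sqrt(sqrt(-3*(1 + 86*(-3))) - 11146) - 412) = 1/(sqrt(sqrt(-3*(1 - 258)) - 11146) - 412) = 1/(sqrt(sqrt(-3*(-257)) - 11146) - 412) = 1/(sqrt(sqrt(771) - 11146) - 412) = 1/(sqrt(-11146 + sqrt(771)) - 412) = 1/(-412 + sqrt(-11146 + sqrt(771)))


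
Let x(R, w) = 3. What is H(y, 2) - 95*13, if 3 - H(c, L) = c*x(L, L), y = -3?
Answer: -1223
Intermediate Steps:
H(c, L) = 3 - 3*c (H(c, L) = 3 - c*3 = 3 - 3*c)
H(y, 2) - 95*13 = (3 - 3*(-3)) - 95*13 = (3 + 9) - 1235 = 12 - 1235 = -1223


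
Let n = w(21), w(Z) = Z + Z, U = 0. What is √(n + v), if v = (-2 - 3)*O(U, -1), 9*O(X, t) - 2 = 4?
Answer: 2*√87/3 ≈ 6.2183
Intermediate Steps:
w(Z) = 2*Z
O(X, t) = ⅔ (O(X, t) = 2/9 + (⅑)*4 = 2/9 + 4/9 = ⅔)
v = -10/3 (v = (-2 - 3)*(⅔) = -5*⅔ = -10/3 ≈ -3.3333)
n = 42 (n = 2*21 = 42)
√(n + v) = √(42 - 10/3) = √(116/3) = 2*√87/3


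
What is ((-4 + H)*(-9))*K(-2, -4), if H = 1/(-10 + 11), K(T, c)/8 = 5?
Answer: 1080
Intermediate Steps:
K(T, c) = 40 (K(T, c) = 8*5 = 40)
H = 1 (H = 1/1 = 1)
((-4 + H)*(-9))*K(-2, -4) = ((-4 + 1)*(-9))*40 = -3*(-9)*40 = 27*40 = 1080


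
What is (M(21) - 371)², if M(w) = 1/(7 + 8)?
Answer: 30958096/225 ≈ 1.3759e+5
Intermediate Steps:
M(w) = 1/15
(M(21) - 371)² = (1/15 - 371)² = (-5564/15)² = 30958096/225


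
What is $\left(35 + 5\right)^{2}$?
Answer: $1600$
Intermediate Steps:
$\left(35 + 5\right)^{2} = 40^{2} = 1600$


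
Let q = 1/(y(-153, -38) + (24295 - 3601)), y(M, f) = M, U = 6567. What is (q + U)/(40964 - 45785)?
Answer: -134892748/99028161 ≈ -1.3622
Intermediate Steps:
q = 1/20541 (q = 1/(-153 + (24295 - 3601)) = 1/(-153 + 20694) = 1/20541 ≈ 4.8683e-5)
(q + U)/(40964 - 45785) = (1/20541 + 6567)/(40964 - 45785) = (134892748/20541)/(-4821) = (134892748/20541)*(-1/4821) = -134892748/99028161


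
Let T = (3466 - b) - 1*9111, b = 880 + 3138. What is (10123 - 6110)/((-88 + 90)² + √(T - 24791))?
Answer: 8026/17235 - 4013*I*√34454/34470 ≈ 0.46568 - 21.61*I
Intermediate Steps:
b = 4018
T = -9663 (T = (3466 - 1*4018) - 1*9111 = (3466 - 4018) - 9111 = -552 - 9111 = -9663)
(10123 - 6110)/((-88 + 90)² + √(T - 24791)) = (10123 - 6110)/((-88 + 90)² + √(-9663 - 24791)) = 4013/(2² + √(-34454)) = 4013/(4 + I*√34454)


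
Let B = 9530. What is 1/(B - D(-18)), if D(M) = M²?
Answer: 1/9206 ≈ 0.00010862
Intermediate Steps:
1/(B - D(-18)) = 1/(9530 - 1*(-18)²) = 1/(9530 - 1*324) = 1/(9530 - 324) = 1/9206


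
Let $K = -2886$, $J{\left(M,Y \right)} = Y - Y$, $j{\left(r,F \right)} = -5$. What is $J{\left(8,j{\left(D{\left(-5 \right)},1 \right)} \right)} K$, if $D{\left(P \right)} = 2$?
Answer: $0$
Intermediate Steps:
$J{\left(M,Y \right)} = 0$
$J{\left(8,j{\left(D{\left(-5 \right)},1 \right)} \right)} K = 0 \left(-2886\right) = 0$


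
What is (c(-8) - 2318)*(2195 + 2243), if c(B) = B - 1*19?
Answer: -10407110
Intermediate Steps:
c(B) = -19 + B (c(B) = B - 19 = -19 + B)
(c(-8) - 2318)*(2195 + 2243) = ((-19 - 8) - 2318)*(2195 + 2243) = (-27 - 2318)*4438 = -2345*4438 = -10407110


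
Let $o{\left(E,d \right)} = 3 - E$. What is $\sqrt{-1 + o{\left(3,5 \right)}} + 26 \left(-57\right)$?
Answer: $-1482 + i \approx -1482.0 + 1.0 i$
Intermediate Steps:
$\sqrt{-1 + o{\left(3,5 \right)}} + 26 \left(-57\right) = \sqrt{-1 + \left(3 - 3\right)} + 26 \left(-57\right) = \sqrt{-1 + \left(3 - 3\right)} - 1482 = \sqrt{-1 + 0} - 1482 = \sqrt{-1} - 1482 = i - 1482 = -1482 + i$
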